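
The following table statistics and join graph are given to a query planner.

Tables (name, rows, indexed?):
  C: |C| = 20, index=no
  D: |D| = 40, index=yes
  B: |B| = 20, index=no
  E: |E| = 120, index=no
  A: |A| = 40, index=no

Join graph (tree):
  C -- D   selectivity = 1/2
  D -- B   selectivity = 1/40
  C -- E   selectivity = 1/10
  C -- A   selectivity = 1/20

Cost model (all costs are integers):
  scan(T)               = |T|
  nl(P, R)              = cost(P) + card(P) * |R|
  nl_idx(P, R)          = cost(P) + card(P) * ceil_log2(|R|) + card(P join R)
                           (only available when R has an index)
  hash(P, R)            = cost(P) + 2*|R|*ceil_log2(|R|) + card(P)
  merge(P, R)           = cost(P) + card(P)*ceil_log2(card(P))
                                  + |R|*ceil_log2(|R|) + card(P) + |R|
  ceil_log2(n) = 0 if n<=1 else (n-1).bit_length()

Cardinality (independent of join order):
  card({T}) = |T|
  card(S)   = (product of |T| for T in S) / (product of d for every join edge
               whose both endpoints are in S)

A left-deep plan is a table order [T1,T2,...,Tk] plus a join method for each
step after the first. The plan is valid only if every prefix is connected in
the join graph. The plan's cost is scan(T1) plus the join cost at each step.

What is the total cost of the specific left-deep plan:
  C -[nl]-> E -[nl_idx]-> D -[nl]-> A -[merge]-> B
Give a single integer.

344780

step 1: scan C: cost=20, card=20
step 2: join E via nl
    card(P join E) = 20*120/(10) = 240
    cost = 20 + 20*120 = 2420
step 3: join D via nl_idx
    card(P join D) = 240*40/(2) = 4800
    cost = 2420 + 240*6 + 4800 = 8660
step 4: join A via nl
    card(P join A) = 4800*40/(20) = 9600
    cost = 8660 + 4800*40 = 200660
step 5: join B via merge
    card(P join B) = 9600*20/(40) = 4800
    cost = 200660 + 9600*14 + 20*5 + 9600 + 20 = 344780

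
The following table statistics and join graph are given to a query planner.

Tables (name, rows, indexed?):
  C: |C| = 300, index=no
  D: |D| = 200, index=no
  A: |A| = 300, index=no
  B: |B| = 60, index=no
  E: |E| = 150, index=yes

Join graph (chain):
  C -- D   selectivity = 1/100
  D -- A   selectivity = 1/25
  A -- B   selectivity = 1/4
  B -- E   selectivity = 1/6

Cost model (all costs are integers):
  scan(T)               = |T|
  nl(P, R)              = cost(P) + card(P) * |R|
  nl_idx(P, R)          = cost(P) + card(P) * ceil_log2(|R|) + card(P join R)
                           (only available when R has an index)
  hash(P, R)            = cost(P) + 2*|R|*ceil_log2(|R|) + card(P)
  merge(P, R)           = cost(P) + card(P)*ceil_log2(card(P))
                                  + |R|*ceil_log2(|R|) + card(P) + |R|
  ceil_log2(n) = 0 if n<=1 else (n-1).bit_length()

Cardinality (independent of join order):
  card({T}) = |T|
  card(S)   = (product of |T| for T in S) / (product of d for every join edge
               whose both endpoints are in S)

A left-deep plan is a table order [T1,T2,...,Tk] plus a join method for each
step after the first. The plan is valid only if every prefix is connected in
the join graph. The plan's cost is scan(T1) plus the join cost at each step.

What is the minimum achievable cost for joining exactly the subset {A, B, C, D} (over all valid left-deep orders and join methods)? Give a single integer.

Selinger DP over subsets of {A,B,C,D}:
  {C}: scan cost=300, card=300
  {D}: scan cost=200, card=200
  {A}: scan cost=300, card=300
  {B}: scan cost=60, card=60
  {CD}: card=600; try (D,hash)→3800, (C,merge)→5000, (D,merge)→5100, (C,hash)→5800, (C,nl)→60200, (D,nl)→60300; best=3800 via (D,hash)
  {AD}: card=2400; try (D,hash)→3800, (A,merge)→5000, (D,merge)→5100, (A,hash)→5800, (A,nl)→60200, (D,nl)→60300; best=3800 via (D,hash)
  {AB}: card=4500; try (B,hash)→1320, (A,merge)→3480, (B,merge)→3720, (A,hash)→5520, (A,nl)→18060, (B,nl)→18300; best=1320 via (B,hash)
  {ACD}: card=7200; try (A,hash)→9800, (C,hash)→11600, (A,merge)→13400, (C,merge)→38000, (A,nl)→183800, (C,nl)→723800; best=9800 via (A,hash)
  {ABD}: card=36000; try (B,hash)→6920, (D,hash)→9020, (B,merge)→35420, (D,merge)→66120, (B,nl)→147800, (D,nl)→901320; best=6920 via (B,hash)
  {ABCD}: card=108000; try (B,hash)→17720, (C,hash)→48320, (B,merge)→111020, (B,nl)→441800, (C,merge)→621920, (C,nl)→10806920; best=17720 via (B,hash)

17720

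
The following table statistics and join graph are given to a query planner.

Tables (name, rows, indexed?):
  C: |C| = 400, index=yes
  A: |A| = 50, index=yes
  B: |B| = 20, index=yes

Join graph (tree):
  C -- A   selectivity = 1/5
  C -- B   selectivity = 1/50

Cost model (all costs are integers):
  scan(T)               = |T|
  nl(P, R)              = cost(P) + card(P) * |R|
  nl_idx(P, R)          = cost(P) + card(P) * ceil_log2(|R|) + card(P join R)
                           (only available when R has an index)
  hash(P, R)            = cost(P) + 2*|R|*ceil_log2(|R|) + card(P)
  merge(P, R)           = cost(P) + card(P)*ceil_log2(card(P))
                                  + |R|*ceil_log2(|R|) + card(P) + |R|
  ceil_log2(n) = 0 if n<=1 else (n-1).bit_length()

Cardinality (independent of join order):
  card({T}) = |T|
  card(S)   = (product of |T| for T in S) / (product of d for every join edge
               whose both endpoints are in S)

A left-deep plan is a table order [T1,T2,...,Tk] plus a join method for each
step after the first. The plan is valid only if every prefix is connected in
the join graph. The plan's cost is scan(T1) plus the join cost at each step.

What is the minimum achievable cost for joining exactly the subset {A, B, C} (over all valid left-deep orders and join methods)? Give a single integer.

Selinger DP over subsets of {A,B,C}:
  {C}: scan cost=400, card=400
  {A}: scan cost=50, card=50
  {B}: scan cost=20, card=20
  {AC}: card=4000; try (A,hash)→1400, (C,merge)→4400, (C,nl_idx)→4500, (A,merge)→4750, (A,nl_idx)→6800, (C,hash)→7300 …(+2); best=1400 via (A,hash)
  {BC}: card=160; try (C,nl_idx)→360, (B,hash)→1000, (B,nl_idx)→2560, (C,merge)→4140, (B,merge)→4520, (C,hash)→7240 …(+2); best=360 via (C,nl_idx)
  {ABC}: card=1600; try (A,hash)→1120, (A,merge)→2150, (A,nl_idx)→2920, (B,hash)→5600, (A,nl)→8360, (B,nl_idx)→23000 …(+2); best=1120 via (A,hash)

1120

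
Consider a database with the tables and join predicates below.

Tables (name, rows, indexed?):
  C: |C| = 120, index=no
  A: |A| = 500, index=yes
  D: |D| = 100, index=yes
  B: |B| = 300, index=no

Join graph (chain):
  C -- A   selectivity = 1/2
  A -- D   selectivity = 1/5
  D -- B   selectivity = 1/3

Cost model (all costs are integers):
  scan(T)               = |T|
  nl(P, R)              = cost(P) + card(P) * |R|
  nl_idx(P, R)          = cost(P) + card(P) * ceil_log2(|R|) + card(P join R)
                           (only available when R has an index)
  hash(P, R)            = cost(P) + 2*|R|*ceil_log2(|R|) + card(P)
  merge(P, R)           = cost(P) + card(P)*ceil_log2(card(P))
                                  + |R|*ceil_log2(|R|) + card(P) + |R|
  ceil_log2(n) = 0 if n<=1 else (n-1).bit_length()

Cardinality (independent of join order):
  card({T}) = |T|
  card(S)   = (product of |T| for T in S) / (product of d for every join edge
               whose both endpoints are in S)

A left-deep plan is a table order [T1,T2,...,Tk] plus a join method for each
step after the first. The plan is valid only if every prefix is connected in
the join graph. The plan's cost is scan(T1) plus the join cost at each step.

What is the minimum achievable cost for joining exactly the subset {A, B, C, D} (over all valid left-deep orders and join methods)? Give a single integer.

619480

Selinger DP over subsets of {A,B,C,D}:
  {C}: scan cost=120, card=120
  {A}: scan cost=500, card=500
  {D}: scan cost=100, card=100
  {B}: scan cost=300, card=300
  {AC}: card=30000; try (C,hash)→2680, (A,merge)→6080, (C,merge)→6460, (A,hash)→9240, (A,nl_idx)→31200, (A,nl)→60120 …(+1); best=2680 via (C,hash)
  {AD}: card=10000; try (D,hash)→2400, (A,merge)→5900, (D,merge)→6300, (A,hash)→9200, (A,nl_idx)→11000, (D,nl_idx)→14000 …(+2); best=2400 via (D,hash)
  {BD}: card=10000; try (D,hash)→2000, (B,merge)→3900, (D,merge)→4100, (B,hash)→5600, (D,nl_idx)→12400, (B,nl)→30100 …(+1); best=2000 via (D,hash)
  {ACD}: card=600000; try (C,hash)→14080, (D,hash)→34080, (C,merge)→153360, (D,merge)→483480, (D,nl_idx)→812680, (C,nl)→1202400 …(+1); best=14080 via (C,hash)
  {ABD}: card=1000000; try (B,hash)→17800, (A,hash)→21000, (B,merge)→155400, (A,merge)→157000, (A,nl_idx)→1092000, (B,nl)→3002400 …(+1); best=17800 via (B,hash)
  {ABCD}: card=60000000; try (B,hash)→619480, (C,hash)→1019480, (B,merge)→12617080, (C,merge)→21018760, (C,nl)→120017800, (B,nl)→180014080; best=619480 via (B,hash)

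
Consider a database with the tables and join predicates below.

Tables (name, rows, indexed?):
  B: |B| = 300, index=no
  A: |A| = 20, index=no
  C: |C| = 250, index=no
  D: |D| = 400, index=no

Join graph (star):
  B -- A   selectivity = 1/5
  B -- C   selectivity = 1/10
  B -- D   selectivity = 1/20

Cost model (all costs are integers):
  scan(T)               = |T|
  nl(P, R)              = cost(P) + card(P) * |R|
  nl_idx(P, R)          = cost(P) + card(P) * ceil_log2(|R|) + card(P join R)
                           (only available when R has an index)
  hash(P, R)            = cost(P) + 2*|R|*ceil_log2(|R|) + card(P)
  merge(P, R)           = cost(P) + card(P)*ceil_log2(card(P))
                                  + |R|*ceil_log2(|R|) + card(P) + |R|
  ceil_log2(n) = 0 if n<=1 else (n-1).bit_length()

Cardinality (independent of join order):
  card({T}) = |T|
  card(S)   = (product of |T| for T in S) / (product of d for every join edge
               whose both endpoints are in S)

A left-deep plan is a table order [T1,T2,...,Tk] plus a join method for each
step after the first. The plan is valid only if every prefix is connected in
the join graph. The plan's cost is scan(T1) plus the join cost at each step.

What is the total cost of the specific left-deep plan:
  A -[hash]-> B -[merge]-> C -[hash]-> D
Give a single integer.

step 1: scan A: cost=20, card=20
step 2: join B via hash
    card(P join B) = 20*300/(5) = 1200
    cost = 20 + 2*300*9 + 20 = 5440
step 3: join C via merge
    card(P join C) = 1200*250/(10) = 30000
    cost = 5440 + 1200*11 + 250*8 + 1200 + 250 = 22090
step 4: join D via hash
    card(P join D) = 30000*400/(20) = 600000
    cost = 22090 + 2*400*9 + 30000 = 59290

59290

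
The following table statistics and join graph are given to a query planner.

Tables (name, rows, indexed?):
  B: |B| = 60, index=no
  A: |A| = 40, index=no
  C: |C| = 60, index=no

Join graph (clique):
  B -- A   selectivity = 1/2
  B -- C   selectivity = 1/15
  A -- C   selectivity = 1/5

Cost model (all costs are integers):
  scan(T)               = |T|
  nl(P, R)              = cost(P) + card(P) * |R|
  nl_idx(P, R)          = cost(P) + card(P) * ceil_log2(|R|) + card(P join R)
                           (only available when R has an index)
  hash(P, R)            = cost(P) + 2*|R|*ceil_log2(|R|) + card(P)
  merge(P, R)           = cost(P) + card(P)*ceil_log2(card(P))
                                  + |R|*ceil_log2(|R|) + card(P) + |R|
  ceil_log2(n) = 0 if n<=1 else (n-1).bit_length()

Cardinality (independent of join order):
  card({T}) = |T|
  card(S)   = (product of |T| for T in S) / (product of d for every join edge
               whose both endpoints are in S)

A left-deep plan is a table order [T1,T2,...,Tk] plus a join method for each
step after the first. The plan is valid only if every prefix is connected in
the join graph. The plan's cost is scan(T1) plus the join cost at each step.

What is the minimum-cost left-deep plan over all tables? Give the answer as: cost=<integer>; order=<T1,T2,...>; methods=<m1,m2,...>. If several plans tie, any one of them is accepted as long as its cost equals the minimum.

Selinger DP (subsets sized 1..n):
  {B}: scan cost=60, card=60
  {A}: scan cost=40, card=40
  {C}: scan cost=60, card=60
  {AB}: card=1200; try (A,hash)→600, (B,merge)→740, (A,merge)→760, (B,hash)→800, (B,nl)→2440, (A,nl)→2460; best=600 via (A,hash)
  {BC}: card=240; try (C,hash)→840, (B,hash)→840, (C,merge)→900, (B,merge)→900, (C,nl)→3660, (B,nl)→3660; best=840 via (C,hash)
  {AC}: card=480; try (A,hash)→600, (C,merge)→740, (A,merge)→760, (C,hash)→800, (C,nl)→2440, (A,nl)→2460; best=600 via (A,hash)
  {ABC}: card=960; try (A,hash)→1560, (B,hash)→1800, (C,hash)→2520, (A,merge)→3280, (B,merge)→5820, (A,nl)→10440 …(+3); best=1560 via (A,hash)

cost=1560; order=B,C,A; methods=hash,hash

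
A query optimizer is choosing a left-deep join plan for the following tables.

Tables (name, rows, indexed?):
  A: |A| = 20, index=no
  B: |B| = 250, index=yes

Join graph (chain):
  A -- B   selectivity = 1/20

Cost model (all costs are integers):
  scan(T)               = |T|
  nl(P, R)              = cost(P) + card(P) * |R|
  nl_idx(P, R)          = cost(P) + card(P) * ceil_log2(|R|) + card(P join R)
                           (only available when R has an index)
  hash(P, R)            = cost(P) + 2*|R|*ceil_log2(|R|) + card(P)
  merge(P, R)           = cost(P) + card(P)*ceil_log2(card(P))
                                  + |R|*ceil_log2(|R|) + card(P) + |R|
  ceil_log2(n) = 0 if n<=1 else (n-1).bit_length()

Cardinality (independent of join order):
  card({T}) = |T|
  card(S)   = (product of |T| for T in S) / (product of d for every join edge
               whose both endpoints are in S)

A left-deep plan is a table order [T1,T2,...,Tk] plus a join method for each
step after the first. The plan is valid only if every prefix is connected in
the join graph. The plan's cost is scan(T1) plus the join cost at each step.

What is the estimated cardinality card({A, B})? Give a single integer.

250

Tables in S: A(20), B(250)
Edges inside S: A-B(d=20)
numerator = 20 * 250 = 5000
denominator = 20 = 20
card(S) = 5000 / 20 = 250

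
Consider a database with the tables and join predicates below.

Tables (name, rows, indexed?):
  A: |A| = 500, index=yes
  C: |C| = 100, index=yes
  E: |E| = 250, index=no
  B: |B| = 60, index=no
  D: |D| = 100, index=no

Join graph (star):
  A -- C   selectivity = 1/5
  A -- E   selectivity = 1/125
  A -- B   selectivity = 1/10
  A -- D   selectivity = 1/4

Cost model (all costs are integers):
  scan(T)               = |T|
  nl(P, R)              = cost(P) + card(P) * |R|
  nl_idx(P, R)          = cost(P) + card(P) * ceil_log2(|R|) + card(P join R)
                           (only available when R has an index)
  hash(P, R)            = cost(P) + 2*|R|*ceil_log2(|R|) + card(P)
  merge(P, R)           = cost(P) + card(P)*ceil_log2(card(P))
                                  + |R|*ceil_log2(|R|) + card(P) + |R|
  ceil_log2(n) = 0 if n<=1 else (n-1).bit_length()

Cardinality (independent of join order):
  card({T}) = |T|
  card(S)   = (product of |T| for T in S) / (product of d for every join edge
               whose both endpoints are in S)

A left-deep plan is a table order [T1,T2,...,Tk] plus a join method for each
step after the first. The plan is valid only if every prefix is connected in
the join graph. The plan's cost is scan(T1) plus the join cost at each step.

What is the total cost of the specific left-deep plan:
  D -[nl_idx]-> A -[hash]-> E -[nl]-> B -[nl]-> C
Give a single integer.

step 1: scan D: cost=100, card=100
step 2: join A via nl_idx
    card(P join A) = 100*500/(4) = 12500
    cost = 100 + 100*9 + 12500 = 13500
step 3: join E via hash
    card(P join E) = 12500*250/(125) = 25000
    cost = 13500 + 2*250*8 + 12500 = 30000
step 4: join B via nl
    card(P join B) = 25000*60/(10) = 150000
    cost = 30000 + 25000*60 = 1530000
step 5: join C via nl
    card(P join C) = 150000*100/(5) = 3000000
    cost = 1530000 + 150000*100 = 16530000

16530000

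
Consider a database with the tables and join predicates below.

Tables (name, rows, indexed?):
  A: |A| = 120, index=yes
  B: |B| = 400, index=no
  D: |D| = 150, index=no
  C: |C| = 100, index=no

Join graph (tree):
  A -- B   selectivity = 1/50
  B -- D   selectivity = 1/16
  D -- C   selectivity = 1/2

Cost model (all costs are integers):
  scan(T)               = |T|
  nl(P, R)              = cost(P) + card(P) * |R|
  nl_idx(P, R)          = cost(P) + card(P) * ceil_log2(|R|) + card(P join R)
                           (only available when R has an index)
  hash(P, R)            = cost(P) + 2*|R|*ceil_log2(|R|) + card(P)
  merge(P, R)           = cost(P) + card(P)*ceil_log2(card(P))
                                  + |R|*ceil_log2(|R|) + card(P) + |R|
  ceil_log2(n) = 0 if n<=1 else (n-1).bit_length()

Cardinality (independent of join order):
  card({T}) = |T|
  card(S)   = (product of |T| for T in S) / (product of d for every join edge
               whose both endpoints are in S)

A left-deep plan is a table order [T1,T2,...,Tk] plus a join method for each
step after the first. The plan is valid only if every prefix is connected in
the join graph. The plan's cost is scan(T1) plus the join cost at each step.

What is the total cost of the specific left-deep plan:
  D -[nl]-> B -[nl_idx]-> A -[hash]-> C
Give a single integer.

step 1: scan D: cost=150, card=150
step 2: join B via nl
    card(P join B) = 150*400/(16) = 3750
    cost = 150 + 150*400 = 60150
step 3: join A via nl_idx
    card(P join A) = 3750*120/(50) = 9000
    cost = 60150 + 3750*7 + 9000 = 95400
step 4: join C via hash
    card(P join C) = 9000*100/(2) = 450000
    cost = 95400 + 2*100*7 + 9000 = 105800

105800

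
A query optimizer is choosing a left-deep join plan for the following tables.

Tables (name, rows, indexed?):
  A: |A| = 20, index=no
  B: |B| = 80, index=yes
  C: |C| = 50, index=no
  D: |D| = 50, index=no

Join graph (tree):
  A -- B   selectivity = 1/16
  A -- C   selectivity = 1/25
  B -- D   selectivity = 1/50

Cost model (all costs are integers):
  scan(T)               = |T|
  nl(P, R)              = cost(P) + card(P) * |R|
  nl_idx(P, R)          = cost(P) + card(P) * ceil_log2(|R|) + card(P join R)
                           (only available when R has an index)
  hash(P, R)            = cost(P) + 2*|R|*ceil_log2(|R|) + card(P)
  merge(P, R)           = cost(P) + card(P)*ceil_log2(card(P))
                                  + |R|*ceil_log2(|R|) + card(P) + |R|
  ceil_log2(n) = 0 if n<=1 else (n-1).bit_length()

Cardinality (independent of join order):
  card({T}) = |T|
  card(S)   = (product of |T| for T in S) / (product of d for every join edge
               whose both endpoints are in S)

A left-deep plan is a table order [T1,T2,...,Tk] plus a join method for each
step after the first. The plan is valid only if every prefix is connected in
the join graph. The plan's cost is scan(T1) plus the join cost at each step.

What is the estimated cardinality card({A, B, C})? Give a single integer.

200

Tables in S: A(20), B(80), C(50)
Edges inside S: A-B(d=16), A-C(d=25)
numerator = 20 * 80 * 50 = 80000
denominator = 16 * 25 = 400
card(S) = 80000 / 400 = 200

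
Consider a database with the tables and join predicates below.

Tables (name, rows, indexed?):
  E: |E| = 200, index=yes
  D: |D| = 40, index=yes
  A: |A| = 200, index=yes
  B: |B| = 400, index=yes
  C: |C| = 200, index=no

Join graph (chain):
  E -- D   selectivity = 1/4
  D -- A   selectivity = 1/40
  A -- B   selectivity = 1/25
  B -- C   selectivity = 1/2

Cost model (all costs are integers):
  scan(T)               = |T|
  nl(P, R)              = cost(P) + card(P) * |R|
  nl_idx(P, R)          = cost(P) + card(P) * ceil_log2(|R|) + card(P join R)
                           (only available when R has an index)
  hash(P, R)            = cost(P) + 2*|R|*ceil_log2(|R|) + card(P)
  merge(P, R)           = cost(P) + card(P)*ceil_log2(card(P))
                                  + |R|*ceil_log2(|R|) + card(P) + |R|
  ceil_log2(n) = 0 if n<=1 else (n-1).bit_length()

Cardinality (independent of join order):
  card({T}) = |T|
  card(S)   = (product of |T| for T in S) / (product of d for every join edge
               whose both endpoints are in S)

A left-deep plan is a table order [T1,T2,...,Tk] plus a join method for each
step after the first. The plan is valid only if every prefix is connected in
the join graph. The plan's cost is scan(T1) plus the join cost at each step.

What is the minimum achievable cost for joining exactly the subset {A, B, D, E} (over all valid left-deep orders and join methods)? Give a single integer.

11960

Selinger DP over subsets of {A,B,D,E}:
  {E}: scan cost=200, card=200
  {D}: scan cost=40, card=40
  {A}: scan cost=200, card=200
  {B}: scan cost=400, card=400
  {DE}: card=2000; try (D,hash)→880, (E,merge)→2120, (D,merge)→2280, (E,nl_idx)→2360, (E,hash)→3280, (D,nl_idx)→3400 …(+2); best=880 via (D,hash)
  {AD}: card=200; try (A,nl_idx)→560, (D,hash)→880, (D,nl_idx)→1600, (A,merge)→2120, (D,merge)→2280, (A,hash)→3280 …(+2); best=560 via (A,nl_idx)
  {AB}: card=3200; try (A,hash)→4000, (B,nl_idx)→5200, (B,merge)→6000, (A,merge)→6200, (A,nl_idx)→6800, (B,hash)→7600 …(+2); best=4000 via (A,hash)
  {ADE}: card=10000; try (E,hash)→3960, (E,merge)→4160, (A,hash)→6080, (E,nl_idx)→12160, (A,merge)→26680, (A,nl_idx)→26880 …(+2); best=3960 via (E,hash)
  {ABD}: card=3200; try (B,nl_idx)→5560, (B,merge)→6360, (D,hash)→7680, (B,hash)→7960, (D,nl_idx)→26400, (D,merge)→45880 …(+2); best=5560 via (B,nl_idx)
  {ABDE}: card=160000; try (E,hash)→11960, (B,hash)→21160, (E,merge)→48960, (B,merge)→157960, (E,nl_idx)→191160, (B,nl_idx)→253960 …(+2); best=11960 via (E,hash)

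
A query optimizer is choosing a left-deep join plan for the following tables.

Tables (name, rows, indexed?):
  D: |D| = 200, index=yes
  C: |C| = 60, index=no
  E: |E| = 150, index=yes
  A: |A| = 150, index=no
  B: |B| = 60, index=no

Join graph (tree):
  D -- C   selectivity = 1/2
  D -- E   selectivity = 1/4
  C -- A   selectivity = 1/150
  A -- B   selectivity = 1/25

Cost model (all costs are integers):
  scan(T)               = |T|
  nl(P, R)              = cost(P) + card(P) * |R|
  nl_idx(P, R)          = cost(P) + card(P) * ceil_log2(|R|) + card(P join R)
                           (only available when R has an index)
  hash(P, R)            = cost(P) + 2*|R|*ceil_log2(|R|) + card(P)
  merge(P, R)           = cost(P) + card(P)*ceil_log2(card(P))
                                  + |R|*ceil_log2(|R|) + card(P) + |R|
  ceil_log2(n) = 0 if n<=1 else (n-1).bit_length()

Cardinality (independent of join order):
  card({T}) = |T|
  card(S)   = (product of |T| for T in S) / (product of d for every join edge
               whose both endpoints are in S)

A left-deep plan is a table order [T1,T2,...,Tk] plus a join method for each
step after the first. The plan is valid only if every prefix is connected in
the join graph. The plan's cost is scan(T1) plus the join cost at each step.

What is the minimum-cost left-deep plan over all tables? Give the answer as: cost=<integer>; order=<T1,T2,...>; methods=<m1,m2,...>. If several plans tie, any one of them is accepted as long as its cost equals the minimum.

cost=21696; order=A,C,B,D,E; methods=hash,hash,merge,hash

Selinger DP (subsets sized 1..n):
  {D}: scan cost=200, card=200
  {C}: scan cost=60, card=60
  {E}: scan cost=150, card=150
  {A}: scan cost=150, card=150
  {B}: scan cost=60, card=60
  {CD}: card=6000; try (C,hash)→1120, (D,merge)→2280, (C,merge)→2420, (D,hash)→3320, (D,nl_idx)→6540, (D,nl)→12060 …(+1); best=1120 via (C,hash)
  {DE}: card=7500; try (E,hash)→2800, (D,merge)→3300, (E,merge)→3350, (D,hash)→3500, (D,nl_idx)→8850, (E,nl_idx)→9300 …(+2); best=2800 via (E,hash)
  {AC}: card=60; try (C,hash)→1020, (A,merge)→1830, (C,merge)→1920, (A,hash)→2520, (A,nl)→9060, (C,nl)→9150; best=1020 via (C,hash)
  {AB}: card=360; try (B,hash)→1020, (A,merge)→1830, (B,merge)→1920, (A,hash)→2520, (A,nl)→9060, (B,nl)→9150; best=1020 via (B,hash)
  {CDE}: card=225000; try (E,hash)→9520, (C,hash)→11020, (E,merge)→86470, (C,merge)→108220, (E,nl_idx)→274120, (C,nl)→452800 …(+1); best=9520 via (E,hash)
  {ACD}: card=6000; try (D,merge)→3240, (D,hash)→4280, (D,nl_idx)→7500, (A,hash)→9520, (D,nl)→13020, (A,merge)→86470 …(+1); best=3240 via (D,merge)
  {ABC}: card=144; try (B,hash)→1800, (B,merge)→1860, (C,hash)→2100, (B,nl)→4620, (C,merge)→5040, (C,nl)→22620; best=1800 via (B,hash)
  {ACDE}: card=225000; try (E,hash)→11640, (E,merge)→88590, (A,hash)→236920, (E,nl_idx)→276240, (E,nl)→903240, (A,merge)→4285870 …(+1); best=11640 via (E,hash)
  {ABCD}: card=14400; try (D,merge)→4896, (D,hash)→5144, (B,hash)→9960, (D,nl_idx)→17352, (D,nl)→30600, (B,merge)→87660 …(+1); best=4896 via (D,merge)
  {ABCDE}: card=540000; try (E,hash)→21696, (E,merge)→222246, (B,hash)→237360, (E,nl_idx)→660096, (E,nl)→2164896, (B,merge)→4287060 …(+1); best=21696 via (E,hash)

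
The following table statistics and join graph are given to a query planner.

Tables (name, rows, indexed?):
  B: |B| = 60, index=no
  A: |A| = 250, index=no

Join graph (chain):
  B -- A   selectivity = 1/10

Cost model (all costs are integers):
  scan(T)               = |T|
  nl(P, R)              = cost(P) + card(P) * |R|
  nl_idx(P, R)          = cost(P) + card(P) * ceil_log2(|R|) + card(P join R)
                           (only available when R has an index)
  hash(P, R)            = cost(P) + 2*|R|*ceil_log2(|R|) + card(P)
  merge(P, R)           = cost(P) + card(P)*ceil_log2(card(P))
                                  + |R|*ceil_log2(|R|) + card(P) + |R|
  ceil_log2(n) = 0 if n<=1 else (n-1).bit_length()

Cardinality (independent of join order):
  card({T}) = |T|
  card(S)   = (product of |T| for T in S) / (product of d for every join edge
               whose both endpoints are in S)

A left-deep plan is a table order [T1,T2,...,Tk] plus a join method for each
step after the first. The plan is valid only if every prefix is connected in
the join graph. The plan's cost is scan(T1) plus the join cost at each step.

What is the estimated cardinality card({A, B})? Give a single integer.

Tables in S: A(250), B(60)
Edges inside S: B-A(d=10)
numerator = 250 * 60 = 15000
denominator = 10 = 10
card(S) = 15000 / 10 = 1500

1500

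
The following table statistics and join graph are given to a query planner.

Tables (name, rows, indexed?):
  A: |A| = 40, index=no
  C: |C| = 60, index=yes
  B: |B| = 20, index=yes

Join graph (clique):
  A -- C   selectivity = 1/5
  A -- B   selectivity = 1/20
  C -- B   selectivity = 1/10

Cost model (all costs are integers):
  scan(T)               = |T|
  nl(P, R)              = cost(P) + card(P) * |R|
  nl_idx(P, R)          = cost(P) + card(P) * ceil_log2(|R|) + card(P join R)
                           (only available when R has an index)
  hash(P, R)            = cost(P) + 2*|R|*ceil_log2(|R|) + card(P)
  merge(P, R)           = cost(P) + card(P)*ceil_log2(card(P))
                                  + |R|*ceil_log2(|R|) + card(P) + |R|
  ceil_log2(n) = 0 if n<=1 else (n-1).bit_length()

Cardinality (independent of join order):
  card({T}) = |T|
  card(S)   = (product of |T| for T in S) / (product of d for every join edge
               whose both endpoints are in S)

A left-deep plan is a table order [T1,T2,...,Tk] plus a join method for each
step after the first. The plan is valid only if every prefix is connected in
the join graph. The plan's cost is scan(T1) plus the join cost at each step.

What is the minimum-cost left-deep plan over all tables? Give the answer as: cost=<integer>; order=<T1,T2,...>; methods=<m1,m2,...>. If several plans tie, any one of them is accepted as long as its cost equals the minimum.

cost=568; order=A,B,C; methods=hash,nl_idx

Selinger DP (subsets sized 1..n):
  {A}: scan cost=40, card=40
  {C}: scan cost=60, card=60
  {B}: scan cost=20, card=20
  {AC}: card=480; try (A,hash)→600, (C,merge)→740, (C,nl_idx)→760, (A,merge)→760, (C,hash)→800, (C,nl)→2440 …(+1); best=600 via (A,hash)
  {AB}: card=40; try (B,hash)→280, (B,nl_idx)→280, (A,merge)→420, (B,merge)→440, (A,hash)→520, (A,nl)→820 …(+1); best=280 via (B,hash)
  {BC}: card=120; try (C,nl_idx)→260, (B,hash)→320, (B,nl_idx)→480, (C,merge)→560, (B,merge)→600, (C,hash)→760 …(+2); best=260 via (C,nl_idx)
  {ABC}: card=48; try (C,nl_idx)→568, (A,hash)→860, (C,merge)→980, (C,hash)→1040, (B,hash)→1280, (A,merge)→1500 …(+5); best=568 via (C,nl_idx)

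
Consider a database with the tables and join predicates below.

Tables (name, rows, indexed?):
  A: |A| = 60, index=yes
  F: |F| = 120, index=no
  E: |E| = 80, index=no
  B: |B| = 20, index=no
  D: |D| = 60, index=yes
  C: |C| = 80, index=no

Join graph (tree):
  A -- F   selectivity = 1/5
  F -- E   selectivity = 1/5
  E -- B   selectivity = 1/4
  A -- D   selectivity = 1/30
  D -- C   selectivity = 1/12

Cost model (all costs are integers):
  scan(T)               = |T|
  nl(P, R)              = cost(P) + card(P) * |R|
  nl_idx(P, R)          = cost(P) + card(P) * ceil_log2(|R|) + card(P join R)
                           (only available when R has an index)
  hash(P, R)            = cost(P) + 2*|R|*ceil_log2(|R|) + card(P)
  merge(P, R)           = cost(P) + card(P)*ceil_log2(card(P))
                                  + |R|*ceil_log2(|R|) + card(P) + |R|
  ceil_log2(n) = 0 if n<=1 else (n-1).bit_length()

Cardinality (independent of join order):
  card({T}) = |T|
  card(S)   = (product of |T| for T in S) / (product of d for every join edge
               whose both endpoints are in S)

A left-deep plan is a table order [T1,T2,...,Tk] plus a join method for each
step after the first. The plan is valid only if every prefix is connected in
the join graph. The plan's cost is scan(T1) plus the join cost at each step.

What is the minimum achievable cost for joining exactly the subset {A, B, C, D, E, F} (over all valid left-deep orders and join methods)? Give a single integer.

Selinger DP over subsets of {A,B,C,D,E,F}:
  {A}: scan cost=60, card=60
  {F}: scan cost=120, card=120
  {E}: scan cost=80, card=80
  {B}: scan cost=20, card=20
  {D}: scan cost=60, card=60
  {C}: scan cost=80, card=80
  {AF}: card=1440; try (A,hash)→960, (F,merge)→1440, (A,merge)→1500, (F,hash)→1800, (A,nl_idx)→2280, (F,nl)→7260 …(+1); best=960 via (A,hash)
  {AD}: card=120; try (D,nl_idx)→540, (A,nl_idx)→540, (D,hash)→840, (A,hash)→840, (D,merge)→900, (A,merge)→900 …(+2); best=540 via (D,nl_idx)
  {EF}: card=1920; try (E,hash)→1360, (F,merge)→1680, (E,merge)→1720, (F,hash)→1840, (F,nl)→9680, (E,nl)→9720; best=1360 via (E,hash)
  {BE}: card=400; try (B,hash)→360, (E,merge)→780, (B,merge)→840, (E,hash)→1160, (E,nl)→1620, (B,nl)→1680; best=360 via (B,hash)
  {CD}: card=400; try (D,hash)→880, (D,nl_idx)→960, (C,merge)→1120, (D,merge)→1140, (C,hash)→1240, (C,nl)→4860 …(+1); best=880 via (D,hash)
  {AEF}: card=23040; try (E,hash)→3520, (A,hash)→4000, (E,merge)→18880, (A,merge)→24820, (A,nl_idx)→35920, (E,nl)→116160 …(+1); best=3520 via (E,hash)
  {ADF}: card=2880; try (F,hash)→2340, (F,merge)→2460, (D,hash)→3120, (D,nl_idx)→12480, (F,nl)→14940, (D,merge)→18660 …(+1); best=2340 via (F,hash)
  {ACD}: card=800; try (C,hash)→1780, (A,hash)→2000, (C,merge)→2140, (A,nl_idx)→4080, (A,merge)→5300, (C,nl)→10140 …(+1); best=1780 via (C,hash)
  {BEF}: card=9600; try (F,hash)→2440, (B,hash)→3480, (F,merge)→5320, (B,merge)→24520, (B,nl)→39760, (F,nl)→48360; best=2440 via (F,hash)
  {ABEF}: card=115200; try (A,hash)→12760, (B,hash)→26760, (A,merge)→146860, (A,nl_idx)→175240, (B,merge)→372280, (B,nl)→464320 …(+1); best=12760 via (A,hash)
  {ADEF}: card=46080; try (E,hash)→6340, (D,hash)→27280, (E,merge)→40420, (D,nl_idx)→187840, (E,nl)→232740, (D,merge)→372580 …(+1); best=6340 via (E,hash)
  {ACDF}: card=19200; try (F,hash)→4260, (C,hash)→6340, (F,merge)→11540, (C,merge)→40420, (F,nl)→97780, (C,nl)→232740; best=4260 via (F,hash)
  {ABDEF}: card=230400; try (B,hash)→52620, (D,hash)→128680, (B,merge)→789820, (B,nl)→927940, (D,nl_idx)→934360, (D,merge)→2086780 …(+1); best=52620 via (B,hash)
  {ACDEF}: card=307200; try (E,hash)→24580, (C,hash)→53540, (E,merge)→312100, (C,merge)→790340, (E,nl)→1540260, (C,nl)→3692740; best=24580 via (E,hash)
  {ABCDEF}: card=1536000; try (C,hash)→284140, (B,hash)→331980, (C,merge)→4430860, (B,nl)→6168580, (B,merge)→6168700, (C,nl)→18484620; best=284140 via (C,hash)

284140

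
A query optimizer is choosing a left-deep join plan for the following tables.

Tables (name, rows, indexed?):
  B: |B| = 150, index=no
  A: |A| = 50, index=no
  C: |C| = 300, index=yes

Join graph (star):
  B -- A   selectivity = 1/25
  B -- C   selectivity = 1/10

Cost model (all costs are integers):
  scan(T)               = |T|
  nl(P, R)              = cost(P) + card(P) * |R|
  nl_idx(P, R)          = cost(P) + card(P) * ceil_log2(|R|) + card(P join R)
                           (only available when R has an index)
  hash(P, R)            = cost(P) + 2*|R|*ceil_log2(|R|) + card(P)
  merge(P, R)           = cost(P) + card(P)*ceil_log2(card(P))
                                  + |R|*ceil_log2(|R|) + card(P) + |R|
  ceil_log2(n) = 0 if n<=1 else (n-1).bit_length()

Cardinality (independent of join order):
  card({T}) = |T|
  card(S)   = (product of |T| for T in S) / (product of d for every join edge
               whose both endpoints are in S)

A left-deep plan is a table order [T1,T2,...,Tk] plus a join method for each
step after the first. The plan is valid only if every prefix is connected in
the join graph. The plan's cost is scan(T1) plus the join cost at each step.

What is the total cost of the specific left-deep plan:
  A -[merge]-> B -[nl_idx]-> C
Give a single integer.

step 1: scan A: cost=50, card=50
step 2: join B via merge
    card(P join B) = 50*150/(25) = 300
    cost = 50 + 50*6 + 150*8 + 50 + 150 = 1750
step 3: join C via nl_idx
    card(P join C) = 300*300/(10) = 9000
    cost = 1750 + 300*9 + 9000 = 13450

13450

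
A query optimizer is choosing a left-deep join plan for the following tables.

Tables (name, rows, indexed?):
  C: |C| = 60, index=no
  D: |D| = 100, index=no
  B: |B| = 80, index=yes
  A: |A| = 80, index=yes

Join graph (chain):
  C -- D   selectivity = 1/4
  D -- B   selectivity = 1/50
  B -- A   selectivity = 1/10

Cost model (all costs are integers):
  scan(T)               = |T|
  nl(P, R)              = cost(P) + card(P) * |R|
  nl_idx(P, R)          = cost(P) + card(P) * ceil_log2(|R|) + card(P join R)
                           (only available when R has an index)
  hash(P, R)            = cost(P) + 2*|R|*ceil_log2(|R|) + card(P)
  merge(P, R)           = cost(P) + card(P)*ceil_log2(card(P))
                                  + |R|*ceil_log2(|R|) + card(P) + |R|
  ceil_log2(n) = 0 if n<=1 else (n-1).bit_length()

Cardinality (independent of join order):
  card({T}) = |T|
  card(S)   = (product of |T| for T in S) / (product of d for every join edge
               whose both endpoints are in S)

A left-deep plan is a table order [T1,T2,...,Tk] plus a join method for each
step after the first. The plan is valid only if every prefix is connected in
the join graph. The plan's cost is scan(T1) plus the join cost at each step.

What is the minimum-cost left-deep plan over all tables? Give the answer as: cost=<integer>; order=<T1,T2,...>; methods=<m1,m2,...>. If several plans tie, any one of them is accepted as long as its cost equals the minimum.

Selinger DP (subsets sized 1..n):
  {C}: scan cost=60, card=60
  {D}: scan cost=100, card=100
  {B}: scan cost=80, card=80
  {A}: scan cost=80, card=80
  {CD}: card=1500; try (C,hash)→920, (D,merge)→1280, (C,merge)→1320, (D,hash)→1520, (D,nl)→6060, (C,nl)→6100; best=920 via (C,hash)
  {BD}: card=160; try (B,nl_idx)→960, (B,hash)→1320, (D,merge)→1520, (B,merge)→1540, (D,hash)→1560, (D,nl)→8080 …(+1); best=960 via (B,nl_idx)
  {AB}: card=640; try (B,hash)→1280, (B,nl_idx)→1280, (A,hash)→1280, (A,nl_idx)→1280, (B,merge)→1360, (A,merge)→1360 …(+2); best=1280 via (B,hash)
  {BCD}: card=2400; try (C,hash)→1840, (C,merge)→2820, (B,hash)→3540, (C,nl)→10560, (B,nl_idx)→13820, (B,merge)→19560 …(+1); best=1840 via (C,hash)
  {ABD}: card=1280; try (A,hash)→2240, (A,merge)→3040, (D,hash)→3320, (A,nl_idx)→3360, (D,merge)→9120, (A,nl)→13760 …(+1); best=2240 via (A,hash)
  {ABCD}: card=19200; try (C,hash)→4240, (A,hash)→5360, (C,merge)→18020, (A,merge)→33680, (A,nl_idx)→37840, (C,nl)→79040 …(+1); best=4240 via (C,hash)

cost=4240; order=D,B,A,C; methods=nl_idx,hash,hash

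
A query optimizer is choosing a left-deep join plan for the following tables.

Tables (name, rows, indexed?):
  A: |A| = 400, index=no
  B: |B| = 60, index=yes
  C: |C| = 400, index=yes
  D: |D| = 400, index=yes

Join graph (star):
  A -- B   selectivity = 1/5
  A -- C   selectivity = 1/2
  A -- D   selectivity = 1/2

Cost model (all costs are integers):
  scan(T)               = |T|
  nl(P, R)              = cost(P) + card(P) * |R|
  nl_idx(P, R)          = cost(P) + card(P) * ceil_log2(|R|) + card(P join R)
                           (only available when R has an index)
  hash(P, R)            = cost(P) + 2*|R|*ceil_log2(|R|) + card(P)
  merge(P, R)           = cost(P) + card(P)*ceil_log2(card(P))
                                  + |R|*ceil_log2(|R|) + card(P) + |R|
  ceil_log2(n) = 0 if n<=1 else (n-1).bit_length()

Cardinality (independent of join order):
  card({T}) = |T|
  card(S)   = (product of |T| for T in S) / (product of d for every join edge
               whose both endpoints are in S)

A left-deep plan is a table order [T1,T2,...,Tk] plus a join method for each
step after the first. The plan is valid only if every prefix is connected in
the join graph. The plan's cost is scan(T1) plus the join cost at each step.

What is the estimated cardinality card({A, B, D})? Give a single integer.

Tables in S: A(400), B(60), D(400)
Edges inside S: A-B(d=5), A-D(d=2)
numerator = 400 * 60 * 400 = 9600000
denominator = 5 * 2 = 10
card(S) = 9600000 / 10 = 960000

960000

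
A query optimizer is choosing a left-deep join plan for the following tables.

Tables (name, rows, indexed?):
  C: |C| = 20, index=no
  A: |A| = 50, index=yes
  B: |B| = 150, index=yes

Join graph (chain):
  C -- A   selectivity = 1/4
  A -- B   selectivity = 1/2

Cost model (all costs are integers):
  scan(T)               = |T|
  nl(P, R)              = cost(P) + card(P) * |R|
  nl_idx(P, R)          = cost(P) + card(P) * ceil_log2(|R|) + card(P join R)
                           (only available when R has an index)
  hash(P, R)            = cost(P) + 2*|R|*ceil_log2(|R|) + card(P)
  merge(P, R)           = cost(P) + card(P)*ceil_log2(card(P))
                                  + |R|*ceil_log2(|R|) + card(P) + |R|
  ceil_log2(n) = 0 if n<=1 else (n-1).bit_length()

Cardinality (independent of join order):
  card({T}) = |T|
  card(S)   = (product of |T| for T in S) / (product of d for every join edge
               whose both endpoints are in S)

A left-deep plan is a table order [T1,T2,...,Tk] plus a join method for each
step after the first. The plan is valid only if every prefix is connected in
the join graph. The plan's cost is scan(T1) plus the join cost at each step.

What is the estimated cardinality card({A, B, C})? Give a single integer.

Tables in S: A(50), B(150), C(20)
Edges inside S: C-A(d=4), A-B(d=2)
numerator = 50 * 150 * 20 = 150000
denominator = 4 * 2 = 8
card(S) = 150000 / 8 = 18750

18750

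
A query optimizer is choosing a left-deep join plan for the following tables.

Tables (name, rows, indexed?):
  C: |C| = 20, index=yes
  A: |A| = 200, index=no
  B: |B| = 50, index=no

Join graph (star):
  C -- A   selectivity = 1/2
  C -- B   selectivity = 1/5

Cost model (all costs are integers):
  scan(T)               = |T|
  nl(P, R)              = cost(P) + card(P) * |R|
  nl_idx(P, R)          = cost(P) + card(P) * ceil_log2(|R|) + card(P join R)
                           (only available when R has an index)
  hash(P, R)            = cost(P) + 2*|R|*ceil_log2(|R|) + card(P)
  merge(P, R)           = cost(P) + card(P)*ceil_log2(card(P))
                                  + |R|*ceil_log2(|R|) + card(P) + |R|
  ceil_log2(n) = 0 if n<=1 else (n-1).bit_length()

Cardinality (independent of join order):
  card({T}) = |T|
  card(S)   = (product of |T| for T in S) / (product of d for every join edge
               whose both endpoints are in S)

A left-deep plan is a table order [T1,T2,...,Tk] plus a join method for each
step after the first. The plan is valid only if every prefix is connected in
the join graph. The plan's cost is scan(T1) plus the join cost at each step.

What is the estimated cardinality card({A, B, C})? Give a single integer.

20000

Tables in S: A(200), B(50), C(20)
Edges inside S: C-A(d=2), C-B(d=5)
numerator = 200 * 50 * 20 = 200000
denominator = 2 * 5 = 10
card(S) = 200000 / 10 = 20000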